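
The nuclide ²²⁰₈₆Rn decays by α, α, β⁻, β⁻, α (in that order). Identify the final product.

Pb-208

Start: (A, Z) = (220, 86).
After α: (216, 84).
After α: (212, 82).
After β⁻: (212, 83).
After β⁻: (212, 84).
After α: (208, 82).
Z = 82 is lead.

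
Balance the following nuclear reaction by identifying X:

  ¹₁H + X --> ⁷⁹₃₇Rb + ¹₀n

Kr-79

Conserve mass number: 1 + A = 79 + 1, so A = 79.
Conserve atomic number: 1 + Z = 37 + 0, so Z = 36.
Z = 36 is krypton, so the species is ⁷⁹₃₆Kr.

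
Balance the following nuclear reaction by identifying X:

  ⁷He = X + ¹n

Conserve mass number: 7 = A + 1, so A = 6.
Conserve atomic number: 2 = Z + 0, so Z = 2.
Z = 2 is helium, so the species is ⁶He.

He-6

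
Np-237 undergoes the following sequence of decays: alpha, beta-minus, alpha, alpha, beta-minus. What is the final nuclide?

Start: (A, Z) = (237, 93).
After α: (233, 91).
After β⁻: (233, 92).
After α: (229, 90).
After α: (225, 88).
After β⁻: (225, 89).
Z = 89 is actinium.

Ac-225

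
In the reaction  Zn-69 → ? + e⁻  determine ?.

Ga-69

Conserve mass number: 69 = A + 0, so A = 69.
Conserve atomic number: 30 = Z − 1, so Z = 31.
Z = 31 is gallium, so the species is Ga-69.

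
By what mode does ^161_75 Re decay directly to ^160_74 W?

proton emission

ΔA = 160 − 161 = -1; ΔZ = 74 − 75 = -1.
A drops by 1 and Z drops by 1 — a proton was emitted.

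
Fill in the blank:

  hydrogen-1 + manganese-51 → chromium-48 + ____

alpha particle

Conserve mass number: 1 + 51 = 48 + A, so A = 4.
Conserve atomic number: 1 + 25 = 24 + Z, so Z = 2.
A = 4 and Z = 2 is helium-4 — an alpha particle.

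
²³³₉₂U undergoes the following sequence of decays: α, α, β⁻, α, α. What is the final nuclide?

At-217

Start: (A, Z) = (233, 92).
After α: (229, 90).
After α: (225, 88).
After β⁻: (225, 89).
After α: (221, 87).
After α: (217, 85).
Z = 85 is astatine.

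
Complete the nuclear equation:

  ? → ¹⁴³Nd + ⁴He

Sm-147

Conserve mass number: A = 143 + 4, so A = 147.
Conserve atomic number: Z = 60 + 2, so Z = 62.
Z = 62 is samarium, so the species is ¹⁴⁷Sm.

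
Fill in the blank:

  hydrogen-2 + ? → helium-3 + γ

Conserve mass number: 2 + A = 3 + 0, so A = 1.
Conserve atomic number: 1 + Z = 2 + 0, so Z = 1.
A = 1 and Z = 1 is hydrogen-1 — a proton.

proton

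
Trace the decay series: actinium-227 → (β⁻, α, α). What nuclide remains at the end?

Start: (A, Z) = (227, 89).
After β⁻: (227, 90).
After α: (223, 88).
After α: (219, 86).
Z = 86 is radon.

Rn-219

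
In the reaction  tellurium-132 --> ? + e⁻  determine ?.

I-132

Conserve mass number: 132 = A + 0, so A = 132.
Conserve atomic number: 52 = Z − 1, so Z = 53.
Z = 53 is iodine, so the species is iodine-132.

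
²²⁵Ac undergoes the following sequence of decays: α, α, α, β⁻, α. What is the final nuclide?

Start: (A, Z) = (225, 89).
After α: (221, 87).
After α: (217, 85).
After α: (213, 83).
After β⁻: (213, 84).
After α: (209, 82).
Z = 82 is lead.

Pb-209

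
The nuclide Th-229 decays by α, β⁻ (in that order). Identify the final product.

Ac-225

Start: (A, Z) = (229, 90).
After α: (225, 88).
After β⁻: (225, 89).
Z = 89 is actinium.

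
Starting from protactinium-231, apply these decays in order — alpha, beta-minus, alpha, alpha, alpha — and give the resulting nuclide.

Po-215

Start: (A, Z) = (231, 91).
After α: (227, 89).
After β⁻: (227, 90).
After α: (223, 88).
After α: (219, 86).
After α: (215, 84).
Z = 84 is polonium.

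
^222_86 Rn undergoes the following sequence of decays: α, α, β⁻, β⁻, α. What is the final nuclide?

Start: (A, Z) = (222, 86).
After α: (218, 84).
After α: (214, 82).
After β⁻: (214, 83).
After β⁻: (214, 84).
After α: (210, 82).
Z = 82 is lead.

Pb-210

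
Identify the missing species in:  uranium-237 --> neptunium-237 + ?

beta-minus particle

Conserve mass number: 237 = 237 + A, so A = 0.
Conserve atomic number: 92 = 93 + Z, so Z = -1.
A = 0 and Z = -1 is e⁻ — a beta-minus particle.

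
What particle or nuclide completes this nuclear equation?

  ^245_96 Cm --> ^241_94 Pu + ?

Conserve mass number: 245 = 241 + A, so A = 4.
Conserve atomic number: 96 = 94 + Z, so Z = 2.
A = 4 and Z = 2 is ^4_2 He — an alpha particle.

alpha particle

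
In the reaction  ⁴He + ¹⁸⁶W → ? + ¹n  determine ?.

Conserve mass number: 4 + 186 = A + 1, so A = 189.
Conserve atomic number: 2 + 74 = Z + 0, so Z = 76.
Z = 76 is osmium, so the species is ¹⁸⁹Os.

Os-189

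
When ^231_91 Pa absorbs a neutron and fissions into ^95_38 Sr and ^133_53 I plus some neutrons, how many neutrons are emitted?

Conserve mass number: 232 = 95 + 133 + k, so k = 232 − 228 = 4.
Check atomic number: 91 = 38 + 53 + 0 = 91. ✓

4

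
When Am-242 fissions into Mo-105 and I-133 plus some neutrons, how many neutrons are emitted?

Conserve mass number: 242 = 105 + 133 + k, so k = 242 − 238 = 4.
Check atomic number: 95 = 42 + 53 + 0 = 95. ✓

4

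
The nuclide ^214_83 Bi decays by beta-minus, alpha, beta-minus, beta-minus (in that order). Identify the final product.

Start: (A, Z) = (214, 83).
After β⁻: (214, 84).
After α: (210, 82).
After β⁻: (210, 83).
After β⁻: (210, 84).
Z = 84 is polonium.

Po-210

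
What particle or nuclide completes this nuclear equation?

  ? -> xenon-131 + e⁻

I-131

Conserve mass number: A = 131 + 0, so A = 131.
Conserve atomic number: Z = 54 − 1, so Z = 53.
Z = 53 is iodine, so the species is iodine-131.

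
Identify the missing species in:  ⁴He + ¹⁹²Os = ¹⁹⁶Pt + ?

gamma ray

Conserve mass number: 4 + 192 = 196 + A, so A = 0.
Conserve atomic number: 2 + 76 = 78 + Z, so Z = 0.
A = 0 and Z = 0 is γ — a gamma ray.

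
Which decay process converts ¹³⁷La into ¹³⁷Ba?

beta-plus decay or electron capture

ΔA = 137 − 137 = 0; ΔZ = 56 − 57 = -1.
A is unchanged and Z drops by 1 — a proton has become a neutron (β⁺ emission or electron capture).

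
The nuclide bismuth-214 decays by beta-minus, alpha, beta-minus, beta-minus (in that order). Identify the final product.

Po-210

Start: (A, Z) = (214, 83).
After β⁻: (214, 84).
After α: (210, 82).
After β⁻: (210, 83).
After β⁻: (210, 84).
Z = 84 is polonium.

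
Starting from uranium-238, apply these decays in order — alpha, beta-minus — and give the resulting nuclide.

Pa-234

Start: (A, Z) = (238, 92).
After α: (234, 90).
After β⁻: (234, 91).
Z = 91 is protactinium.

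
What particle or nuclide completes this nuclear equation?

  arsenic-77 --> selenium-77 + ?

Conserve mass number: 77 = 77 + A, so A = 0.
Conserve atomic number: 33 = 34 + Z, so Z = -1.
A = 0 and Z = -1 is e⁻ — a beta-minus particle.

beta-minus particle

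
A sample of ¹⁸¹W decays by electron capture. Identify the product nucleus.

Ta-181

Electron capture: mass number changes by +0, atomic number by -1.
A: 181 = 181; Z: 74 − 1 = 73.
Z = 73 is tantalum, so the daughter is ¹⁸¹Ta.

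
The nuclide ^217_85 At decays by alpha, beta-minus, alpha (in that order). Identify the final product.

Pb-209

Start: (A, Z) = (217, 85).
After α: (213, 83).
After β⁻: (213, 84).
After α: (209, 82).
Z = 82 is lead.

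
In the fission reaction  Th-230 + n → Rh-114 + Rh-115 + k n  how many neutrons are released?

Conserve mass number: 231 = 114 + 115 + k, so k = 231 − 229 = 2.
Check atomic number: 90 = 45 + 45 + 0 = 90. ✓

2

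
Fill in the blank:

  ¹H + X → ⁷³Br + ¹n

Se-73

Conserve mass number: 1 + A = 73 + 1, so A = 73.
Conserve atomic number: 1 + Z = 35 + 0, so Z = 34.
Z = 34 is selenium, so the species is ⁷³Se.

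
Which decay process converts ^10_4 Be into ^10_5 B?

beta-minus decay

ΔA = 10 − 10 = 0; ΔZ = 5 − 4 = +1.
A is unchanged and Z rises by 1 — a neutron has become a proton (β⁻ decay).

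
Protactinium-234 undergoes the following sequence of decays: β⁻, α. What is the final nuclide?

Th-230

Start: (A, Z) = (234, 91).
After β⁻: (234, 92).
After α: (230, 90).
Z = 90 is thorium.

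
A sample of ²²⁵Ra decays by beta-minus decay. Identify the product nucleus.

Ac-225

Beta-minus decay: mass number changes by +0, atomic number by +1.
A: 225 = 225; Z: 88 + 1 = 89.
Z = 89 is actinium, so the daughter is ²²⁵Ac.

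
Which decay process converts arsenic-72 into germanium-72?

beta-plus decay or electron capture

ΔA = 72 − 72 = 0; ΔZ = 32 − 33 = -1.
A is unchanged and Z drops by 1 — a proton has become a neutron (β⁺ emission or electron capture).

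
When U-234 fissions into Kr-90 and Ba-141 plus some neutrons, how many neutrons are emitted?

Conserve mass number: 234 = 90 + 141 + k, so k = 234 − 231 = 3.
Check atomic number: 92 = 36 + 56 + 0 = 92. ✓

3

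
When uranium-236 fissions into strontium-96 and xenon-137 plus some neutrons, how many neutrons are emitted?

Conserve mass number: 236 = 96 + 137 + k, so k = 236 − 233 = 3.
Check atomic number: 92 = 38 + 54 + 0 = 92. ✓

3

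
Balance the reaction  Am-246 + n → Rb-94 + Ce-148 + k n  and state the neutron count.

5

Conserve mass number: 247 = 94 + 148 + k, so k = 247 − 242 = 5.
Check atomic number: 95 = 37 + 58 + 0 = 95. ✓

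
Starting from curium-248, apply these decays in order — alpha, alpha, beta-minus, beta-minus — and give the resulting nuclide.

Start: (A, Z) = (248, 96).
After α: (244, 94).
After α: (240, 92).
After β⁻: (240, 93).
After β⁻: (240, 94).
Z = 94 is plutonium.

Pu-240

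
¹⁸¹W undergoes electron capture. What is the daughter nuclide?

Ta-181

Electron capture: mass number changes by +0, atomic number by -1.
A: 181 = 181; Z: 74 − 1 = 73.
Z = 73 is tantalum, so the daughter is ¹⁸¹Ta.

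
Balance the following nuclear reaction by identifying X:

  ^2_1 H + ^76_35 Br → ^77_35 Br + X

proton

Conserve mass number: 2 + 76 = 77 + A, so A = 1.
Conserve atomic number: 1 + 35 = 35 + Z, so Z = 1.
A = 1 and Z = 1 is ^1_1 H — a proton.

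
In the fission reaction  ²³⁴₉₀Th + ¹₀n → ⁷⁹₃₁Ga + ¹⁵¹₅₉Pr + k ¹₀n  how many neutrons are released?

Conserve mass number: 235 = 79 + 151 + k, so k = 235 − 230 = 5.
Check atomic number: 90 = 31 + 59 + 0 = 90. ✓

5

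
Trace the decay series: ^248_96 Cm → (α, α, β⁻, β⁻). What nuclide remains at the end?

Pu-240

Start: (A, Z) = (248, 96).
After α: (244, 94).
After α: (240, 92).
After β⁻: (240, 93).
After β⁻: (240, 94).
Z = 94 is plutonium.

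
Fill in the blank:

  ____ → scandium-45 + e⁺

Conserve mass number: A = 45 + 0, so A = 45.
Conserve atomic number: Z = 21 + 1, so Z = 22.
Z = 22 is titanium, so the species is titanium-45.

Ti-45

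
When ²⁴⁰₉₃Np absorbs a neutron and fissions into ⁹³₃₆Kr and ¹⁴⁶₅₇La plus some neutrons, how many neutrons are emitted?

2

Conserve mass number: 241 = 93 + 146 + k, so k = 241 − 239 = 2.
Check atomic number: 93 = 36 + 57 + 0 = 93. ✓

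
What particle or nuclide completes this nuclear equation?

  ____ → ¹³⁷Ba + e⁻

Cs-137

Conserve mass number: A = 137 + 0, so A = 137.
Conserve atomic number: Z = 56 − 1, so Z = 55.
Z = 55 is caesium, so the species is ¹³⁷Cs.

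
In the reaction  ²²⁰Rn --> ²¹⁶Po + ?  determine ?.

alpha particle

Conserve mass number: 220 = 216 + A, so A = 4.
Conserve atomic number: 86 = 84 + Z, so Z = 2.
A = 4 and Z = 2 is ⁴He — an alpha particle.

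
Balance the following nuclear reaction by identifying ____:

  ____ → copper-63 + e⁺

Zn-63

Conserve mass number: A = 63 + 0, so A = 63.
Conserve atomic number: Z = 29 + 1, so Z = 30.
Z = 30 is zinc, so the species is zinc-63.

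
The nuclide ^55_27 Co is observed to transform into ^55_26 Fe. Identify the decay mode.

beta-plus decay or electron capture

ΔA = 55 − 55 = 0; ΔZ = 26 − 27 = -1.
A is unchanged and Z drops by 1 — a proton has become a neutron (β⁺ emission or electron capture).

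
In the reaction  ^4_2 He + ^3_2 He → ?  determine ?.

Conserve mass number: 4 + 3 = A, so A = 7.
Conserve atomic number: 2 + 2 = Z, so Z = 4.
Z = 4 is beryllium, so the species is ^7_4 Be.

Be-7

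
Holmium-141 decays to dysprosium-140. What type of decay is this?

ΔA = 140 − 141 = -1; ΔZ = 66 − 67 = -1.
A drops by 1 and Z drops by 1 — a proton was emitted.

proton emission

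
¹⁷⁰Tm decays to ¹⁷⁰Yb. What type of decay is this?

ΔA = 170 − 170 = 0; ΔZ = 70 − 69 = +1.
A is unchanged and Z rises by 1 — a neutron has become a proton (β⁻ decay).

beta-minus decay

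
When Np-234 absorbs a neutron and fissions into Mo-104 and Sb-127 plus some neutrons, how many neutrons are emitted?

4

Conserve mass number: 235 = 104 + 127 + k, so k = 235 − 231 = 4.
Check atomic number: 93 = 42 + 51 + 0 = 93. ✓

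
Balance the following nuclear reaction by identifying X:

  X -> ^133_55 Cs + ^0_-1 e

Conserve mass number: A = 133 + 0, so A = 133.
Conserve atomic number: Z = 55 − 1, so Z = 54.
Z = 54 is xenon, so the species is ^133_54 Xe.

Xe-133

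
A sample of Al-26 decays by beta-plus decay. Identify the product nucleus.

Mg-26

Beta-plus decay: mass number changes by +0, atomic number by -1.
A: 26 = 26; Z: 13 − 1 = 12.
Z = 12 is magnesium, so the daughter is Mg-26.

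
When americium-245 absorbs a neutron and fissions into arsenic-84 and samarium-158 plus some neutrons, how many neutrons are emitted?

4

Conserve mass number: 246 = 84 + 158 + k, so k = 246 − 242 = 4.
Check atomic number: 95 = 33 + 62 + 0 = 95. ✓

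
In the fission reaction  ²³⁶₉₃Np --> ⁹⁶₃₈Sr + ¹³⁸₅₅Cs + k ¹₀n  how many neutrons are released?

2

Conserve mass number: 236 = 96 + 138 + k, so k = 236 − 234 = 2.
Check atomic number: 93 = 38 + 55 + 0 = 93. ✓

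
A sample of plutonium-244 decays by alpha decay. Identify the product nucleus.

U-240

Alpha decay: mass number changes by -4, atomic number by -2.
A: 244 − 4 = 240; Z: 94 − 2 = 92.
Z = 92 is uranium, so the daughter is uranium-240.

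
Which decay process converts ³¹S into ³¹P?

ΔA = 31 − 31 = 0; ΔZ = 15 − 16 = -1.
A is unchanged and Z drops by 1 — a proton has become a neutron (β⁺ emission or electron capture).

beta-plus decay or electron capture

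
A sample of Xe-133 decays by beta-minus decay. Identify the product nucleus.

Beta-minus decay: mass number changes by +0, atomic number by +1.
A: 133 = 133; Z: 54 + 1 = 55.
Z = 55 is caesium, so the daughter is Cs-133.

Cs-133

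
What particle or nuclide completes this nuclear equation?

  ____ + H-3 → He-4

proton

Conserve mass number: A + 3 = 4, so A = 1.
Conserve atomic number: Z + 1 = 2, so Z = 1.
A = 1 and Z = 1 is H-1 — a proton.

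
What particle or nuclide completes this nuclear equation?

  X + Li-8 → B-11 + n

Conserve mass number: A + 8 = 11 + 1, so A = 4.
Conserve atomic number: Z + 3 = 5 + 0, so Z = 2.
A = 4 and Z = 2 is He-4 — an alpha particle.

alpha particle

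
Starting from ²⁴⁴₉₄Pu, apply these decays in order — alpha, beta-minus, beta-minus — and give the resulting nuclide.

Pu-240

Start: (A, Z) = (244, 94).
After α: (240, 92).
After β⁻: (240, 93).
After β⁻: (240, 94).
Z = 94 is plutonium.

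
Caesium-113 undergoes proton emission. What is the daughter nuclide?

Proton emission: mass number changes by -1, atomic number by -1.
A: 113 − 1 = 112; Z: 55 − 1 = 54.
Z = 54 is xenon, so the daughter is xenon-112.

Xe-112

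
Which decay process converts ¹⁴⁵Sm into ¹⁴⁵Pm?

ΔA = 145 − 145 = 0; ΔZ = 61 − 62 = -1.
A is unchanged and Z drops by 1 — a proton has become a neutron (β⁺ emission or electron capture).

beta-plus decay or electron capture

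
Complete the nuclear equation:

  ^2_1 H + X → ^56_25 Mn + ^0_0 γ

Cr-54

Conserve mass number: 2 + A = 56 + 0, so A = 54.
Conserve atomic number: 1 + Z = 25 + 0, so Z = 24.
Z = 24 is chromium, so the species is ^54_24 Cr.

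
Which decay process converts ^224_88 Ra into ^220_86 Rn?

alpha decay

ΔA = 220 − 224 = -4; ΔZ = 86 − 88 = -2.
A drops by 4 and Z drops by 2 — the signature of alpha emission.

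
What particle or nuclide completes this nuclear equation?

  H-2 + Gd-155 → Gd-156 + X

proton

Conserve mass number: 2 + 155 = 156 + A, so A = 1.
Conserve atomic number: 1 + 64 = 64 + Z, so Z = 1.
A = 1 and Z = 1 is H-1 — a proton.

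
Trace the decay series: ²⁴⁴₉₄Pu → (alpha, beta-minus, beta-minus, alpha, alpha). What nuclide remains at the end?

Start: (A, Z) = (244, 94).
After α: (240, 92).
After β⁻: (240, 93).
After β⁻: (240, 94).
After α: (236, 92).
After α: (232, 90).
Z = 90 is thorium.

Th-232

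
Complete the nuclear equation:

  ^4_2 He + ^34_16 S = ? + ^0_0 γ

Conserve mass number: 4 + 34 = A + 0, so A = 38.
Conserve atomic number: 2 + 16 = Z + 0, so Z = 18.
Z = 18 is argon, so the species is ^38_18 Ar.

Ar-38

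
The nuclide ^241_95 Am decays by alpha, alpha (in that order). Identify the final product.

Start: (A, Z) = (241, 95).
After α: (237, 93).
After α: (233, 91).
Z = 91 is protactinium.

Pa-233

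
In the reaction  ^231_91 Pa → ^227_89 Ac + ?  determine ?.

alpha particle

Conserve mass number: 231 = 227 + A, so A = 4.
Conserve atomic number: 91 = 89 + Z, so Z = 2.
A = 4 and Z = 2 is ^4_2 He — an alpha particle.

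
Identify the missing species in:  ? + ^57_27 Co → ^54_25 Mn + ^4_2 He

Conserve mass number: A + 57 = 54 + 4, so A = 1.
Conserve atomic number: Z + 27 = 25 + 2, so Z = 0.
A = 1 and Z = 0 is ^1_0 n — a neutron.

neutron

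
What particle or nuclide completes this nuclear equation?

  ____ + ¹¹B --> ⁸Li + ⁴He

Conserve mass number: A + 11 = 8 + 4, so A = 1.
Conserve atomic number: Z + 5 = 3 + 2, so Z = 0.
A = 1 and Z = 0 is ¹n — a neutron.

neutron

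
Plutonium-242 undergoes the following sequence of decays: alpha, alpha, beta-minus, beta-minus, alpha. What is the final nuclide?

Start: (A, Z) = (242, 94).
After α: (238, 92).
After α: (234, 90).
After β⁻: (234, 91).
After β⁻: (234, 92).
After α: (230, 90).
Z = 90 is thorium.

Th-230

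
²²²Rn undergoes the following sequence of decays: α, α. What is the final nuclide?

Pb-214

Start: (A, Z) = (222, 86).
After α: (218, 84).
After α: (214, 82).
Z = 82 is lead.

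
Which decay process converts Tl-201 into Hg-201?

beta-plus decay or electron capture

ΔA = 201 − 201 = 0; ΔZ = 80 − 81 = -1.
A is unchanged and Z drops by 1 — a proton has become a neutron (β⁺ emission or electron capture).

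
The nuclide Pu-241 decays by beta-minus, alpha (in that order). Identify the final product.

Start: (A, Z) = (241, 94).
After β⁻: (241, 95).
After α: (237, 93).
Z = 93 is neptunium.

Np-237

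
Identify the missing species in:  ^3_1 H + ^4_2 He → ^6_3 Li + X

neutron

Conserve mass number: 3 + 4 = 6 + A, so A = 1.
Conserve atomic number: 1 + 2 = 3 + Z, so Z = 0.
A = 1 and Z = 0 is ^1_0 n — a neutron.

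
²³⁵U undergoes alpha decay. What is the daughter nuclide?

Alpha decay: mass number changes by -4, atomic number by -2.
A: 235 − 4 = 231; Z: 92 − 2 = 90.
Z = 90 is thorium, so the daughter is ²³¹Th.

Th-231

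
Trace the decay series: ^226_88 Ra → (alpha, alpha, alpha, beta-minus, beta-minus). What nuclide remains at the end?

Start: (A, Z) = (226, 88).
After α: (222, 86).
After α: (218, 84).
After α: (214, 82).
After β⁻: (214, 83).
After β⁻: (214, 84).
Z = 84 is polonium.

Po-214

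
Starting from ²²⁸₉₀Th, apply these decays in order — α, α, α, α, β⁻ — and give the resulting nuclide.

Bi-212

Start: (A, Z) = (228, 90).
After α: (224, 88).
After α: (220, 86).
After α: (216, 84).
After α: (212, 82).
After β⁻: (212, 83).
Z = 83 is bismuth.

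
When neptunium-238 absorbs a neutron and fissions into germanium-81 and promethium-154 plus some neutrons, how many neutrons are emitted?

4

Conserve mass number: 239 = 81 + 154 + k, so k = 239 − 235 = 4.
Check atomic number: 93 = 32 + 61 + 0 = 93. ✓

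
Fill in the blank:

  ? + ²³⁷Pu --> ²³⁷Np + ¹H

neutron

Conserve mass number: A + 237 = 237 + 1, so A = 1.
Conserve atomic number: Z + 94 = 93 + 1, so Z = 0.
A = 1 and Z = 0 is ¹n — a neutron.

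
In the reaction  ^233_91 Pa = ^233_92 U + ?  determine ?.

Conserve mass number: 233 = 233 + A, so A = 0.
Conserve atomic number: 91 = 92 + Z, so Z = -1.
A = 0 and Z = -1 is ^0_-1 e — a beta-minus particle.

beta-minus particle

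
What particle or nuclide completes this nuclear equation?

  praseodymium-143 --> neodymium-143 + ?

beta-minus particle

Conserve mass number: 143 = 143 + A, so A = 0.
Conserve atomic number: 59 = 60 + Z, so Z = -1.
A = 0 and Z = -1 is e⁻ — a beta-minus particle.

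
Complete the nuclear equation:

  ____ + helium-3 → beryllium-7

Conserve mass number: A + 3 = 7, so A = 4.
Conserve atomic number: Z + 2 = 4, so Z = 2.
A = 4 and Z = 2 is helium-4 — an alpha particle.

alpha particle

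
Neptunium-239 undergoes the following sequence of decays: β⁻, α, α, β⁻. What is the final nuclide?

Pa-231

Start: (A, Z) = (239, 93).
After β⁻: (239, 94).
After α: (235, 92).
After α: (231, 90).
After β⁻: (231, 91).
Z = 91 is protactinium.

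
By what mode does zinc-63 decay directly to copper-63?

beta-plus decay or electron capture

ΔA = 63 − 63 = 0; ΔZ = 29 − 30 = -1.
A is unchanged and Z drops by 1 — a proton has become a neutron (β⁺ emission or electron capture).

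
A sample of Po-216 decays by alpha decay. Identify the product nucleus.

Pb-212

Alpha decay: mass number changes by -4, atomic number by -2.
A: 216 − 4 = 212; Z: 84 − 2 = 82.
Z = 82 is lead, so the daughter is Pb-212.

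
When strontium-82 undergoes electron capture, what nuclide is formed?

Electron capture: mass number changes by +0, atomic number by -1.
A: 82 = 82; Z: 38 − 1 = 37.
Z = 37 is rubidium, so the daughter is rubidium-82.

Rb-82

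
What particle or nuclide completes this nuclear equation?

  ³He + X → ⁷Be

alpha particle

Conserve mass number: 3 + A = 7, so A = 4.
Conserve atomic number: 2 + Z = 4, so Z = 2.
A = 4 and Z = 2 is ⁴He — an alpha particle.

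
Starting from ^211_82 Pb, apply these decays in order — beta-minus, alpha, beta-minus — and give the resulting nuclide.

Start: (A, Z) = (211, 82).
After β⁻: (211, 83).
After α: (207, 81).
After β⁻: (207, 82).
Z = 82 is lead.

Pb-207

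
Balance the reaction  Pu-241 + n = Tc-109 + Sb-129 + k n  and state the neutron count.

4

Conserve mass number: 242 = 109 + 129 + k, so k = 242 − 238 = 4.
Check atomic number: 94 = 43 + 51 + 0 = 94. ✓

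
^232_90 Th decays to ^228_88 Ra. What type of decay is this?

ΔA = 228 − 232 = -4; ΔZ = 88 − 90 = -2.
A drops by 4 and Z drops by 2 — the signature of alpha emission.

alpha decay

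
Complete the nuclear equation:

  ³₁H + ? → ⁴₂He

proton

Conserve mass number: 3 + A = 4, so A = 1.
Conserve atomic number: 1 + Z = 2, so Z = 1.
A = 1 and Z = 1 is ¹₁H — a proton.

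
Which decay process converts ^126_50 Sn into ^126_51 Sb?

ΔA = 126 − 126 = 0; ΔZ = 51 − 50 = +1.
A is unchanged and Z rises by 1 — a neutron has become a proton (β⁻ decay).

beta-minus decay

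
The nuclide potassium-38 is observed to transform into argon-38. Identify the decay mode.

ΔA = 38 − 38 = 0; ΔZ = 18 − 19 = -1.
A is unchanged and Z drops by 1 — a proton has become a neutron (β⁺ emission or electron capture).

beta-plus decay or electron capture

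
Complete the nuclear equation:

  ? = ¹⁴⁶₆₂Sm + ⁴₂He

Conserve mass number: A = 146 + 4, so A = 150.
Conserve atomic number: Z = 62 + 2, so Z = 64.
Z = 64 is gadolinium, so the species is ¹⁵⁰₆₄Gd.

Gd-150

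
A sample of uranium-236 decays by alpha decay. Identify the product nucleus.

Th-232

Alpha decay: mass number changes by -4, atomic number by -2.
A: 236 − 4 = 232; Z: 92 − 2 = 90.
Z = 90 is thorium, so the daughter is thorium-232.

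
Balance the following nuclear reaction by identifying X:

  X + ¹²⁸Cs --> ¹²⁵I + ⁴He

neutron

Conserve mass number: A + 128 = 125 + 4, so A = 1.
Conserve atomic number: Z + 55 = 53 + 2, so Z = 0.
A = 1 and Z = 0 is ¹n — a neutron.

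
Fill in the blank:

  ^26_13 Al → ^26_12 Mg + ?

Conserve mass number: 26 = 26 + A, so A = 0.
Conserve atomic number: 13 = 12 + Z, so Z = 1.
A = 0 and Z = 1 is ^0_1 e — a positron.

positron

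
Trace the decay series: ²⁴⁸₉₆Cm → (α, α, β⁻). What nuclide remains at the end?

Start: (A, Z) = (248, 96).
After α: (244, 94).
After α: (240, 92).
After β⁻: (240, 93).
Z = 93 is neptunium.

Np-240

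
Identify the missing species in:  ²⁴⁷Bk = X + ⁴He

Am-243

Conserve mass number: 247 = A + 4, so A = 243.
Conserve atomic number: 97 = Z + 2, so Z = 95.
Z = 95 is americium, so the species is ²⁴³Am.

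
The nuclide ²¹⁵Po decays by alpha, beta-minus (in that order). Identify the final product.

Start: (A, Z) = (215, 84).
After α: (211, 82).
After β⁻: (211, 83).
Z = 83 is bismuth.

Bi-211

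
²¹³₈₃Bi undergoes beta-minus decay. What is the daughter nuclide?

Po-213

Beta-minus decay: mass number changes by +0, atomic number by +1.
A: 213 = 213; Z: 83 + 1 = 84.
Z = 84 is polonium, so the daughter is ²¹³₈₄Po.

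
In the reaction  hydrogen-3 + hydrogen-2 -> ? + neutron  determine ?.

Conserve mass number: 3 + 2 = A + 1, so A = 4.
Conserve atomic number: 1 + 1 = Z + 0, so Z = 2.
A = 4 and Z = 2 is helium-4 — an alpha particle.

He-4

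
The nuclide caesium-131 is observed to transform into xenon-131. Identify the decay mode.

beta-plus decay or electron capture

ΔA = 131 − 131 = 0; ΔZ = 54 − 55 = -1.
A is unchanged and Z drops by 1 — a proton has become a neutron (β⁺ emission or electron capture).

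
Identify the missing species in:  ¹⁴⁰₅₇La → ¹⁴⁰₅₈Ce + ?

Conserve mass number: 140 = 140 + A, so A = 0.
Conserve atomic number: 57 = 58 + Z, so Z = -1.
A = 0 and Z = -1 is ⁰₋₁e — a beta-minus particle.

beta-minus particle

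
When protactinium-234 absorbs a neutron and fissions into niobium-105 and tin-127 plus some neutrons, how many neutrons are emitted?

3

Conserve mass number: 235 = 105 + 127 + k, so k = 235 − 232 = 3.
Check atomic number: 91 = 41 + 50 + 0 = 91. ✓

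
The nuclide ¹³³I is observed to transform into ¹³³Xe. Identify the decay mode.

beta-minus decay

ΔA = 133 − 133 = 0; ΔZ = 54 − 53 = +1.
A is unchanged and Z rises by 1 — a neutron has become a proton (β⁻ decay).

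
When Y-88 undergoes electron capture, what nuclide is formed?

Electron capture: mass number changes by +0, atomic number by -1.
A: 88 = 88; Z: 39 − 1 = 38.
Z = 38 is strontium, so the daughter is Sr-88.

Sr-88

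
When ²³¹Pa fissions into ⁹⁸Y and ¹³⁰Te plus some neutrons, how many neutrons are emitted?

Conserve mass number: 231 = 98 + 130 + k, so k = 231 − 228 = 3.
Check atomic number: 91 = 39 + 52 + 0 = 91. ✓

3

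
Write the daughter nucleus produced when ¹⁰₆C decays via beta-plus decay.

Beta-plus decay: mass number changes by +0, atomic number by -1.
A: 10 = 10; Z: 6 − 1 = 5.
Z = 5 is boron, so the daughter is ¹⁰₅B.

B-10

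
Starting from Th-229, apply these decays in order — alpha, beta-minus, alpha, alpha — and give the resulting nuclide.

At-217

Start: (A, Z) = (229, 90).
After α: (225, 88).
After β⁻: (225, 89).
After α: (221, 87).
After α: (217, 85).
Z = 85 is astatine.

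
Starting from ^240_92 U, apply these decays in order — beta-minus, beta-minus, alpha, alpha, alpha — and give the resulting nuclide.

Ra-228

Start: (A, Z) = (240, 92).
After β⁻: (240, 93).
After β⁻: (240, 94).
After α: (236, 92).
After α: (232, 90).
After α: (228, 88).
Z = 88 is radium.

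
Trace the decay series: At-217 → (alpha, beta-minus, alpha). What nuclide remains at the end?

Start: (A, Z) = (217, 85).
After α: (213, 83).
After β⁻: (213, 84).
After α: (209, 82).
Z = 82 is lead.

Pb-209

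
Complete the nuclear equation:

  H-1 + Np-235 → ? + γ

Pu-236

Conserve mass number: 1 + 235 = A + 0, so A = 236.
Conserve atomic number: 1 + 93 = Z + 0, so Z = 94.
Z = 94 is plutonium, so the species is Pu-236.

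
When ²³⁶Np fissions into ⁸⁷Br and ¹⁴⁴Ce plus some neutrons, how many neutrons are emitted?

Conserve mass number: 236 = 87 + 144 + k, so k = 236 − 231 = 5.
Check atomic number: 93 = 35 + 58 + 0 = 93. ✓

5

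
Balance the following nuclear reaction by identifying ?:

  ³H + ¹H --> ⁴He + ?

gamma ray

Conserve mass number: 3 + 1 = 4 + A, so A = 0.
Conserve atomic number: 1 + 1 = 2 + Z, so Z = 0.
A = 0 and Z = 0 is γ — a gamma ray.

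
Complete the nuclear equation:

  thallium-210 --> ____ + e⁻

Conserve mass number: 210 = A + 0, so A = 210.
Conserve atomic number: 81 = Z − 1, so Z = 82.
Z = 82 is lead, so the species is lead-210.

Pb-210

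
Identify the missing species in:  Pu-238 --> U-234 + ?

Conserve mass number: 238 = 234 + A, so A = 4.
Conserve atomic number: 94 = 92 + Z, so Z = 2.
A = 4 and Z = 2 is He-4 — an alpha particle.

alpha particle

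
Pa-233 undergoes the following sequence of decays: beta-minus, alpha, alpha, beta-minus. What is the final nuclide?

Start: (A, Z) = (233, 91).
After β⁻: (233, 92).
After α: (229, 90).
After α: (225, 88).
After β⁻: (225, 89).
Z = 89 is actinium.

Ac-225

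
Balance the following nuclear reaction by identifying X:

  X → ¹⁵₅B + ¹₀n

Conserve mass number: A = 15 + 1, so A = 16.
Conserve atomic number: Z = 5 + 0, so Z = 5.
Z = 5 is boron, so the species is ¹⁶₅B.

B-16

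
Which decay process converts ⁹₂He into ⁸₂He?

ΔA = 8 − 9 = -1; ΔZ = 2 − 2 = +0.
A drops by 1 with Z unchanged — a neutron was emitted.

neutron emission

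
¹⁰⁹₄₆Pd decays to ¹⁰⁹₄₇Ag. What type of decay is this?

beta-minus decay

ΔA = 109 − 109 = 0; ΔZ = 47 − 46 = +1.
A is unchanged and Z rises by 1 — a neutron has become a proton (β⁻ decay).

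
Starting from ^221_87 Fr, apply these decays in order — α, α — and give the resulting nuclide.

Bi-213

Start: (A, Z) = (221, 87).
After α: (217, 85).
After α: (213, 83).
Z = 83 is bismuth.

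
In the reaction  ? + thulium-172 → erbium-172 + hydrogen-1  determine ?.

neutron

Conserve mass number: A + 172 = 172 + 1, so A = 1.
Conserve atomic number: Z + 69 = 68 + 1, so Z = 0.
A = 1 and Z = 0 is neutron — a neutron.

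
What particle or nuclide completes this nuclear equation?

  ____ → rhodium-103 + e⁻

Conserve mass number: A = 103 + 0, so A = 103.
Conserve atomic number: Z = 45 − 1, so Z = 44.
Z = 44 is ruthenium, so the species is ruthenium-103.

Ru-103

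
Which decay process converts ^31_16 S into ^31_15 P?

ΔA = 31 − 31 = 0; ΔZ = 15 − 16 = -1.
A is unchanged and Z drops by 1 — a proton has become a neutron (β⁺ emission or electron capture).

beta-plus decay or electron capture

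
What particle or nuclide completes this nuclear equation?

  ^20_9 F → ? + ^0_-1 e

Ne-20

Conserve mass number: 20 = A + 0, so A = 20.
Conserve atomic number: 9 = Z − 1, so Z = 10.
Z = 10 is neon, so the species is ^20_10 Ne.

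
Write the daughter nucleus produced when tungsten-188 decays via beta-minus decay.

Beta-minus decay: mass number changes by +0, atomic number by +1.
A: 188 = 188; Z: 74 + 1 = 75.
Z = 75 is rhenium, so the daughter is rhenium-188.

Re-188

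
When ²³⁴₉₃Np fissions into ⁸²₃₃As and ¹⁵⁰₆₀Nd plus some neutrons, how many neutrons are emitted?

2

Conserve mass number: 234 = 82 + 150 + k, so k = 234 − 232 = 2.
Check atomic number: 93 = 33 + 60 + 0 = 93. ✓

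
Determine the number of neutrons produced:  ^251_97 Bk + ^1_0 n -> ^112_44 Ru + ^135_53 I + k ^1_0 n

5

Conserve mass number: 252 = 112 + 135 + k, so k = 252 − 247 = 5.
Check atomic number: 97 = 44 + 53 + 0 = 97. ✓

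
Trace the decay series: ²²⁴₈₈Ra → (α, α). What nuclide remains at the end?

Po-216

Start: (A, Z) = (224, 88).
After α: (220, 86).
After α: (216, 84).
Z = 84 is polonium.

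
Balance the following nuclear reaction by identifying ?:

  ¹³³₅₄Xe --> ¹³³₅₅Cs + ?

Conserve mass number: 133 = 133 + A, so A = 0.
Conserve atomic number: 54 = 55 + Z, so Z = -1.
A = 0 and Z = -1 is ⁰₋₁e — a beta-minus particle.

beta-minus particle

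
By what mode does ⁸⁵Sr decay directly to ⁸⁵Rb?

ΔA = 85 − 85 = 0; ΔZ = 37 − 38 = -1.
A is unchanged and Z drops by 1 — a proton has become a neutron (β⁺ emission or electron capture).

beta-plus decay or electron capture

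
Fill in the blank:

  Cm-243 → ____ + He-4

Pu-239

Conserve mass number: 243 = A + 4, so A = 239.
Conserve atomic number: 96 = Z + 2, so Z = 94.
Z = 94 is plutonium, so the species is Pu-239.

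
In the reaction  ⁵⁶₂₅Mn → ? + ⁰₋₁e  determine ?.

Fe-56

Conserve mass number: 56 = A + 0, so A = 56.
Conserve atomic number: 25 = Z − 1, so Z = 26.
Z = 26 is iron, so the species is ⁵⁶₂₆Fe.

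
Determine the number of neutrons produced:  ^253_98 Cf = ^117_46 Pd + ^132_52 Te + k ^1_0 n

4

Conserve mass number: 253 = 117 + 132 + k, so k = 253 − 249 = 4.
Check atomic number: 98 = 46 + 52 + 0 = 98. ✓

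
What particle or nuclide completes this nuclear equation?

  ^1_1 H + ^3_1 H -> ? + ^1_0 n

Conserve mass number: 1 + 3 = A + 1, so A = 3.
Conserve atomic number: 1 + 1 = Z + 0, so Z = 2.
Z = 2 is helium, so the species is ^3_2 He.

He-3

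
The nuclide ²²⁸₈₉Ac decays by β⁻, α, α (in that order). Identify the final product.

Start: (A, Z) = (228, 89).
After β⁻: (228, 90).
After α: (224, 88).
After α: (220, 86).
Z = 86 is radon.

Rn-220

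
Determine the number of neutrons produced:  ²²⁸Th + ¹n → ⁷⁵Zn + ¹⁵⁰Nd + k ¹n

Conserve mass number: 229 = 75 + 150 + k, so k = 229 − 225 = 4.
Check atomic number: 90 = 30 + 60 + 0 = 90. ✓

4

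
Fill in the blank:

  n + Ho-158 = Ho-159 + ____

Conserve mass number: 1 + 158 = 159 + A, so A = 0.
Conserve atomic number: 0 + 67 = 67 + Z, so Z = 0.
A = 0 and Z = 0 is γ — a gamma ray.

gamma ray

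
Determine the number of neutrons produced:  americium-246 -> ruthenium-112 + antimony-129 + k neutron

Conserve mass number: 246 = 112 + 129 + k, so k = 246 − 241 = 5.
Check atomic number: 95 = 44 + 51 + 0 = 95. ✓

5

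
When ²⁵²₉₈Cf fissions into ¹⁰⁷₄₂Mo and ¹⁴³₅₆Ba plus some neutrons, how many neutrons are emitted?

Conserve mass number: 252 = 107 + 143 + k, so k = 252 − 250 = 2.
Check atomic number: 98 = 42 + 56 + 0 = 98. ✓

2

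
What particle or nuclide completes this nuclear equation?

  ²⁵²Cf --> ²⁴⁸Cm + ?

Conserve mass number: 252 = 248 + A, so A = 4.
Conserve atomic number: 98 = 96 + Z, so Z = 2.
A = 4 and Z = 2 is ⁴He — an alpha particle.

alpha particle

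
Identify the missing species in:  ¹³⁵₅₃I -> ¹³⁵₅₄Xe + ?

beta-minus particle

Conserve mass number: 135 = 135 + A, so A = 0.
Conserve atomic number: 53 = 54 + Z, so Z = -1.
A = 0 and Z = -1 is ⁰₋₁e — a beta-minus particle.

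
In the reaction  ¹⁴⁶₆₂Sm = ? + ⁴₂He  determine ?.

Conserve mass number: 146 = A + 4, so A = 142.
Conserve atomic number: 62 = Z + 2, so Z = 60.
Z = 60 is neodymium, so the species is ¹⁴²₆₀Nd.

Nd-142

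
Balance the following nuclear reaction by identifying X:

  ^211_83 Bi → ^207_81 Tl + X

alpha particle

Conserve mass number: 211 = 207 + A, so A = 4.
Conserve atomic number: 83 = 81 + Z, so Z = 2.
A = 4 and Z = 2 is ^4_2 He — an alpha particle.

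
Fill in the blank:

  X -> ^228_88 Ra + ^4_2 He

Th-232

Conserve mass number: A = 228 + 4, so A = 232.
Conserve atomic number: Z = 88 + 2, so Z = 90.
Z = 90 is thorium, so the species is ^232_90 Th.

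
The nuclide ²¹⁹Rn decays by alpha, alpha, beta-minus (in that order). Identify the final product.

Start: (A, Z) = (219, 86).
After α: (215, 84).
After α: (211, 82).
After β⁻: (211, 83).
Z = 83 is bismuth.

Bi-211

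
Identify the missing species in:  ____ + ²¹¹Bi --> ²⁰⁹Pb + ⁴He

Conserve mass number: A + 211 = 209 + 4, so A = 2.
Conserve atomic number: Z + 83 = 82 + 2, so Z = 1.
A = 2 and Z = 1 is ²H — a deuteron.

deuteron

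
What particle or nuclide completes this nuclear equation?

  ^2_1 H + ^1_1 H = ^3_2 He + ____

gamma ray

Conserve mass number: 2 + 1 = 3 + A, so A = 0.
Conserve atomic number: 1 + 1 = 2 + Z, so Z = 0.
A = 0 and Z = 0 is ^0_0 γ — a gamma ray.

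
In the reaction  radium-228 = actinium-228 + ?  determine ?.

beta-minus particle

Conserve mass number: 228 = 228 + A, so A = 0.
Conserve atomic number: 88 = 89 + Z, so Z = -1.
A = 0 and Z = -1 is e⁻ — a beta-minus particle.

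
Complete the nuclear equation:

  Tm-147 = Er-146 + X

proton

Conserve mass number: 147 = 146 + A, so A = 1.
Conserve atomic number: 69 = 68 + Z, so Z = 1.
A = 1 and Z = 1 is H-1 — a proton.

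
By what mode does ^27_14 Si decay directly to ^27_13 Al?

beta-plus decay or electron capture

ΔA = 27 − 27 = 0; ΔZ = 13 − 14 = -1.
A is unchanged and Z drops by 1 — a proton has become a neutron (β⁺ emission or electron capture).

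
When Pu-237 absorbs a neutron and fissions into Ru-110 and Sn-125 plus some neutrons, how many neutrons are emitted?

3

Conserve mass number: 238 = 110 + 125 + k, so k = 238 − 235 = 3.
Check atomic number: 94 = 44 + 50 + 0 = 94. ✓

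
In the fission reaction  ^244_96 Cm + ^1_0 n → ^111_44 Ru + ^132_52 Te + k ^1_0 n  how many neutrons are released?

Conserve mass number: 245 = 111 + 132 + k, so k = 245 − 243 = 2.
Check atomic number: 96 = 44 + 52 + 0 = 96. ✓

2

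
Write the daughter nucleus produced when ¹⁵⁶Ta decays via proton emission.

Proton emission: mass number changes by -1, atomic number by -1.
A: 156 − 1 = 155; Z: 73 − 1 = 72.
Z = 72 is hafnium, so the daughter is ¹⁵⁵Hf.

Hf-155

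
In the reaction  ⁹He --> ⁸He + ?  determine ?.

Conserve mass number: 9 = 8 + A, so A = 1.
Conserve atomic number: 2 = 2 + Z, so Z = 0.
A = 1 and Z = 0 is ¹n — a neutron.

neutron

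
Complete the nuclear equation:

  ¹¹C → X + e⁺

B-11

Conserve mass number: 11 = A + 0, so A = 11.
Conserve atomic number: 6 = Z + 1, so Z = 5.
Z = 5 is boron, so the species is ¹¹B.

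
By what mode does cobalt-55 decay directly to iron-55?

ΔA = 55 − 55 = 0; ΔZ = 26 − 27 = -1.
A is unchanged and Z drops by 1 — a proton has become a neutron (β⁺ emission or electron capture).

beta-plus decay or electron capture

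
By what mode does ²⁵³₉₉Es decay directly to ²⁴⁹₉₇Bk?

alpha decay

ΔA = 249 − 253 = -4; ΔZ = 97 − 99 = -2.
A drops by 4 and Z drops by 2 — the signature of alpha emission.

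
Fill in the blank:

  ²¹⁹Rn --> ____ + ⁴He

Po-215

Conserve mass number: 219 = A + 4, so A = 215.
Conserve atomic number: 86 = Z + 2, so Z = 84.
Z = 84 is polonium, so the species is ²¹⁵Po.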